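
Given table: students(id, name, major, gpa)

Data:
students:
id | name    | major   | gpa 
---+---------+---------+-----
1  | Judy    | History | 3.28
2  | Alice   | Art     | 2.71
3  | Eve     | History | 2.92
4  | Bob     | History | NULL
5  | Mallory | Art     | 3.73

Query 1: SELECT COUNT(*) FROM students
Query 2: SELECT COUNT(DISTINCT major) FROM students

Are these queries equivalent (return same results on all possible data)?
No, not equivalent

Query 1 returns: [(5,)]
Query 2 returns: [(2,)]

Reason: COUNT(*) counts rows, COUNT(DISTINCT major) counts unique majors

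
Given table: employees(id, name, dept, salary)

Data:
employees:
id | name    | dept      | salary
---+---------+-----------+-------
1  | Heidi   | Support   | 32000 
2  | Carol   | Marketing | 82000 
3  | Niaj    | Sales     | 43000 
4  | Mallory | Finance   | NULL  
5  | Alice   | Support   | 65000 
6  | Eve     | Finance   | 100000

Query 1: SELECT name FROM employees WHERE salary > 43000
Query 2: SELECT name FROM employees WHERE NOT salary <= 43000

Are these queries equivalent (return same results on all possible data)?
Yes, equivalent

Both queries return: [('Alice',), ('Carol',), ('Eve',)]

Reason: Both filter salary > 43000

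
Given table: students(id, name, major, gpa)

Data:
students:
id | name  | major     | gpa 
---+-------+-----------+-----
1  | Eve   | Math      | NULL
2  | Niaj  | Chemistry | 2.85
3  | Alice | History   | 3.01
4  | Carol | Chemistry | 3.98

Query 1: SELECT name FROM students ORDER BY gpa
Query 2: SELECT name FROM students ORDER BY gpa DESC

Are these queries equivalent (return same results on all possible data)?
No, not equivalent

Query 1 returns: [('Eve',), ('Niaj',), ('Alice',), ('Carol',)]
Query 2 returns: [('Carol',), ('Alice',), ('Niaj',), ('Eve',)]

Reason: ASC vs DESC gives opposite ordering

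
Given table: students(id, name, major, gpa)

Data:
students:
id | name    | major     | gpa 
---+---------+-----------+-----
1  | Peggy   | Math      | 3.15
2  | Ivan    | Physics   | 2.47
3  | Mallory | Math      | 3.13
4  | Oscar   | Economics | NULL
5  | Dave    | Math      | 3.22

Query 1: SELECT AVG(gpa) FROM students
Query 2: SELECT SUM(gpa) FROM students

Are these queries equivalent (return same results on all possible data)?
No, not equivalent

Query 1 returns: [(2.9925,)]
Query 2 returns: [(11.97,)]

Reason: AVG vs SUM give different aggregate values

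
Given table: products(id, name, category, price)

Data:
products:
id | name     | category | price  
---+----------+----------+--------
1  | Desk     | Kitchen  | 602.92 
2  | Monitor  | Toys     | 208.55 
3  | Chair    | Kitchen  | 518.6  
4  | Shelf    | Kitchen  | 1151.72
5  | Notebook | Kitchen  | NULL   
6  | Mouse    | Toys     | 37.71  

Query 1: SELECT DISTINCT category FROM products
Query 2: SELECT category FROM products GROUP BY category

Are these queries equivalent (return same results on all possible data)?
Yes, equivalent

Both queries return: [('Kitchen',), ('Toys',)]

Reason: Both get unique categorys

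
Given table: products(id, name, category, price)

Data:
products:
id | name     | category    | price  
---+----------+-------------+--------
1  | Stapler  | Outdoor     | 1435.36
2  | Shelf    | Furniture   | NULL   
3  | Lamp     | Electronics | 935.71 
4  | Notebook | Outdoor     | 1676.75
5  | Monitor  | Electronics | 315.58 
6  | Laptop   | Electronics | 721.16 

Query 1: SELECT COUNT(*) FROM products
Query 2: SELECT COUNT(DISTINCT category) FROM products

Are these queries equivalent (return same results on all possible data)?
No, not equivalent

Query 1 returns: [(6,)]
Query 2 returns: [(3,)]

Reason: COUNT(*) counts rows, COUNT(DISTINCT category) counts unique categorys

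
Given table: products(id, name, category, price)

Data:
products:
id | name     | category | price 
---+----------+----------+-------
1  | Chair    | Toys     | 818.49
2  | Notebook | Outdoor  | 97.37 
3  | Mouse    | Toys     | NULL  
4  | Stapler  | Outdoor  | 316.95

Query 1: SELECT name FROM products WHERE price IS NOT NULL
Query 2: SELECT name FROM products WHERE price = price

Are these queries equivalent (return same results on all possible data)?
Yes, equivalent

Both queries return: [('Chair',), ('Notebook',), ('Stapler',)]

Reason: IS NOT NULL vs self-equality (both exclude NULLs)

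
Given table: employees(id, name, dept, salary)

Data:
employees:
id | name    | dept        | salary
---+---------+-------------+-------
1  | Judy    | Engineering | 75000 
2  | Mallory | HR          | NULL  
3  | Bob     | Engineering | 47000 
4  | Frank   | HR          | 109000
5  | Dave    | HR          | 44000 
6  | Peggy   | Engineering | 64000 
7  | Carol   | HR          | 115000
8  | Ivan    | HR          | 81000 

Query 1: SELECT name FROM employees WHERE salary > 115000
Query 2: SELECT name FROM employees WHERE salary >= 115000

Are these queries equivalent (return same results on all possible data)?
No, not equivalent

Query 1 returns: []
Query 2 returns: [('Carol',)]

Reason: > vs >= gives different results when salary = 115000 exists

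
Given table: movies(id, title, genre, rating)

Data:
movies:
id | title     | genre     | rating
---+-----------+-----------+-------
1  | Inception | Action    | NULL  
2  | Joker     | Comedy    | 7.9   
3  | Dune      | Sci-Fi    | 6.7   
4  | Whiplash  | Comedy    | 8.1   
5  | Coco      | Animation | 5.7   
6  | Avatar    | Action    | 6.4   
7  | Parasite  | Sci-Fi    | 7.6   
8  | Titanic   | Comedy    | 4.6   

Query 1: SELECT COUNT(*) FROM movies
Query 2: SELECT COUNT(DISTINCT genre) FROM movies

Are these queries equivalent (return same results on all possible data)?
No, not equivalent

Query 1 returns: [(8,)]
Query 2 returns: [(4,)]

Reason: COUNT(*) counts rows, COUNT(DISTINCT genre) counts unique genres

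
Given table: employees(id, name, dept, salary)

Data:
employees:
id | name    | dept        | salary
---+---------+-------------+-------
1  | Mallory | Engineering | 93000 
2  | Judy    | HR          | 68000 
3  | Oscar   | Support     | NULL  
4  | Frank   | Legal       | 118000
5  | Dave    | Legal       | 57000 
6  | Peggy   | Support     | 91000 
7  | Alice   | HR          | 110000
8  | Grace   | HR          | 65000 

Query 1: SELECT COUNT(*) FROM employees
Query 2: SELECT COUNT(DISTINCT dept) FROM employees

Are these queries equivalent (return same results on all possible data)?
No, not equivalent

Query 1 returns: [(8,)]
Query 2 returns: [(4,)]

Reason: COUNT(*) counts rows, COUNT(DISTINCT dept) counts unique depts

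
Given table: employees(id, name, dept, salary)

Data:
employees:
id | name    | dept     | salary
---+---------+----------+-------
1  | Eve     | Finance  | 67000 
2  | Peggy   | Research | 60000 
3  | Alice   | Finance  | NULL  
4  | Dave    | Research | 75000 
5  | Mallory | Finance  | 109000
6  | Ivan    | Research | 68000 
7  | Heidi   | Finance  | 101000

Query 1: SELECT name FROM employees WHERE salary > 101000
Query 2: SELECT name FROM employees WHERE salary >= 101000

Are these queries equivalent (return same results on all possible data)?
No, not equivalent

Query 1 returns: [('Mallory',)]
Query 2 returns: [('Mallory',), ('Heidi',)]

Reason: > vs >= gives different results when salary = 101000 exists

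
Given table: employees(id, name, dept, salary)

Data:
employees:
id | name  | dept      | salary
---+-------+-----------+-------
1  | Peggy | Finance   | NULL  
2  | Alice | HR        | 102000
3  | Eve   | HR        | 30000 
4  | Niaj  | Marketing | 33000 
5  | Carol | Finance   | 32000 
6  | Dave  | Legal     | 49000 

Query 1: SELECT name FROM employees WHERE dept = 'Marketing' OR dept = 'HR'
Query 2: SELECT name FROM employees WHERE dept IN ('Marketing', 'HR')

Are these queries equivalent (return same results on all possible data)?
Yes, equivalent

Both queries return: [('Alice',), ('Eve',), ('Niaj',)]

Reason: OR vs IN are equivalent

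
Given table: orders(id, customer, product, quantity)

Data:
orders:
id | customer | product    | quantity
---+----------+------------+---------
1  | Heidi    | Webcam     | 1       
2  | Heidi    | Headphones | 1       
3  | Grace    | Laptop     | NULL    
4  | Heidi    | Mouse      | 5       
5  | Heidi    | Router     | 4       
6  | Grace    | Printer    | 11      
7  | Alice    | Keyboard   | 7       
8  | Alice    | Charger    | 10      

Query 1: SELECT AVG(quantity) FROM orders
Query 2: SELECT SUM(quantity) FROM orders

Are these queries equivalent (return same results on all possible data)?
No, not equivalent

Query 1 returns: [(5.571428571428571,)]
Query 2 returns: [(39,)]

Reason: AVG vs SUM give different aggregate values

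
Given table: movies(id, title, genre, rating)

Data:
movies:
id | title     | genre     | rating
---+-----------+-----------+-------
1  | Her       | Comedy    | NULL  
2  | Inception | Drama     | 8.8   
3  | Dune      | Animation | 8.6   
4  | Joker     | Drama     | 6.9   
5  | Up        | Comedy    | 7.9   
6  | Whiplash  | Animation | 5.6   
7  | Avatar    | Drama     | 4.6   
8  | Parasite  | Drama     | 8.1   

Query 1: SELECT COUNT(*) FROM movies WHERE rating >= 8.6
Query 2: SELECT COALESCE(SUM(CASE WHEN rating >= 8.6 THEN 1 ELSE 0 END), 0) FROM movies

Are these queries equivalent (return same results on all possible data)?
Yes, equivalent

Both queries return: [(2,)]

Reason: COUNT with WHERE vs conditional SUM (COALESCE handles empty-table NULL)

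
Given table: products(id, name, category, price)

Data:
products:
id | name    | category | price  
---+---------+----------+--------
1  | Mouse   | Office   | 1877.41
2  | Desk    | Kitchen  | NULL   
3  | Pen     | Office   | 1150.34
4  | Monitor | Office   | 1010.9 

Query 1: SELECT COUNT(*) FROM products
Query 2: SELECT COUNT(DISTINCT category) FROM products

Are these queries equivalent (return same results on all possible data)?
No, not equivalent

Query 1 returns: [(4,)]
Query 2 returns: [(2,)]

Reason: COUNT(*) counts rows, COUNT(DISTINCT category) counts unique categorys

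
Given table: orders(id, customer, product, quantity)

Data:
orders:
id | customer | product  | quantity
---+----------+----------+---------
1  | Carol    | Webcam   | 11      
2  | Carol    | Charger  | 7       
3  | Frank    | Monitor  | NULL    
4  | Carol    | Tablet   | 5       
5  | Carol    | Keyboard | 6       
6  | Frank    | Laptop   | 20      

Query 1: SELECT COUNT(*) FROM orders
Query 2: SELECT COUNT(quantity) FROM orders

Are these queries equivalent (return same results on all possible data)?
No, not equivalent

Query 1 returns: [(6,)]
Query 2 returns: [(5,)]

Reason: COUNT(*) includes NULLs, COUNT(column) excludes them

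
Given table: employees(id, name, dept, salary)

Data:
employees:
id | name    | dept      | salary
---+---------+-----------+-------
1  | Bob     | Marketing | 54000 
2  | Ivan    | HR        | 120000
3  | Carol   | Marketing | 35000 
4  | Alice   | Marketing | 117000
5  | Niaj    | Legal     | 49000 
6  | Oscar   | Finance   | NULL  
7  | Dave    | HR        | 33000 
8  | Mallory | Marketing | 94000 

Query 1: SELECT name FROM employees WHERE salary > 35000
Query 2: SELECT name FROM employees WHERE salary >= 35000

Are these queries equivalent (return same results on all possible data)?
No, not equivalent

Query 1 returns: [('Bob',), ('Ivan',), ('Alice',), ('Niaj',), ('Mallory',)]
Query 2 returns: [('Bob',), ('Ivan',), ('Carol',), ('Alice',), ('Niaj',), ('Mallory',)]

Reason: > vs >= gives different results when salary = 35000 exists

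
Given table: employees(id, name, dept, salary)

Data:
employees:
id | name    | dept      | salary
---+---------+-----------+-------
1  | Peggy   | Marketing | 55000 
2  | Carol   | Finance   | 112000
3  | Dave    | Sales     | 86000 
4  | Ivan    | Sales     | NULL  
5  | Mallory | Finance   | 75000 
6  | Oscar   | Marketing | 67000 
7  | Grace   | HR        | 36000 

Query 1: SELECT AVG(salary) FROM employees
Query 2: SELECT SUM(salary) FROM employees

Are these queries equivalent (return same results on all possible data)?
No, not equivalent

Query 1 returns: [(71833.33333333333,)]
Query 2 returns: [(431000,)]

Reason: AVG vs SUM give different aggregate values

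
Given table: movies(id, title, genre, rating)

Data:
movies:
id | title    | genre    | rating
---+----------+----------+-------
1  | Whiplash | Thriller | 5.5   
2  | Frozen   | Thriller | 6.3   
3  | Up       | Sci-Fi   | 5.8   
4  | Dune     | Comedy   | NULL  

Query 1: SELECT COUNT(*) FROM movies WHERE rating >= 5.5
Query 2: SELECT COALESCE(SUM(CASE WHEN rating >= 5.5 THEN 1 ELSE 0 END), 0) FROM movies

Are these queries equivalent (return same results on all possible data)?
Yes, equivalent

Both queries return: [(3,)]

Reason: COUNT with WHERE vs conditional SUM (COALESCE handles empty-table NULL)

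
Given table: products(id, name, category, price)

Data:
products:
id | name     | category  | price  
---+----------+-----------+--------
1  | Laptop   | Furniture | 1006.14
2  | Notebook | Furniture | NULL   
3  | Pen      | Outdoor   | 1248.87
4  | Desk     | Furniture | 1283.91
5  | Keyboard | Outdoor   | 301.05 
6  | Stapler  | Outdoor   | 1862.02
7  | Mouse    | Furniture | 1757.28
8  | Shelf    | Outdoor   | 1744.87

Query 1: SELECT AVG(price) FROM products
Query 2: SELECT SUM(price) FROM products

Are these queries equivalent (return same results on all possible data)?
No, not equivalent

Query 1 returns: [(1314.8771428571429,)]
Query 2 returns: [(9204.14,)]

Reason: AVG vs SUM give different aggregate values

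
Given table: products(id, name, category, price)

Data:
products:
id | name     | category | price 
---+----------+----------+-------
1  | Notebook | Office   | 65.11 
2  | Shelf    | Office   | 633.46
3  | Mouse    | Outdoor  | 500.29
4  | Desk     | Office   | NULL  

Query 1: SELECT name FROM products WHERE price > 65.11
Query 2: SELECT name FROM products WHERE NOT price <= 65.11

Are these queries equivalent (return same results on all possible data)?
Yes, equivalent

Both queries return: [('Mouse',), ('Shelf',)]

Reason: Both filter price > 65.11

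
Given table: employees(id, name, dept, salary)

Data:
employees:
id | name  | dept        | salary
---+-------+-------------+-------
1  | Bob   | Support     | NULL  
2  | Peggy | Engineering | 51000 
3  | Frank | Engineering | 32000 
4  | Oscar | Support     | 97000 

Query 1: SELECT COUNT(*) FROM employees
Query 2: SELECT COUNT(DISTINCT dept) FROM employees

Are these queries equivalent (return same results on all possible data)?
No, not equivalent

Query 1 returns: [(4,)]
Query 2 returns: [(2,)]

Reason: COUNT(*) counts rows, COUNT(DISTINCT dept) counts unique depts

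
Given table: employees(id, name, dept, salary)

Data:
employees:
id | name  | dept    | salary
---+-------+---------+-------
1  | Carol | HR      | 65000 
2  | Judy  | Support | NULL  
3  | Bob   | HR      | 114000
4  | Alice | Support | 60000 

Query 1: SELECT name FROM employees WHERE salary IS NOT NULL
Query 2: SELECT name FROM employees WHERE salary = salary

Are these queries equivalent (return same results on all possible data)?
Yes, equivalent

Both queries return: [('Alice',), ('Bob',), ('Carol',)]

Reason: IS NOT NULL vs self-equality (both exclude NULLs)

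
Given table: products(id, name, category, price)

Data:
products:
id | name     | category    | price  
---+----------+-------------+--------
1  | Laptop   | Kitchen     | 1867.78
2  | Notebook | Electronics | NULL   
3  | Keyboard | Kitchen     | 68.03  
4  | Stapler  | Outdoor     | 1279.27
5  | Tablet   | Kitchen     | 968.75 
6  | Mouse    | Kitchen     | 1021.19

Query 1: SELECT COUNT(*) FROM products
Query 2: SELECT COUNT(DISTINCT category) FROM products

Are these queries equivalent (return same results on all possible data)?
No, not equivalent

Query 1 returns: [(6,)]
Query 2 returns: [(3,)]

Reason: COUNT(*) counts rows, COUNT(DISTINCT category) counts unique categorys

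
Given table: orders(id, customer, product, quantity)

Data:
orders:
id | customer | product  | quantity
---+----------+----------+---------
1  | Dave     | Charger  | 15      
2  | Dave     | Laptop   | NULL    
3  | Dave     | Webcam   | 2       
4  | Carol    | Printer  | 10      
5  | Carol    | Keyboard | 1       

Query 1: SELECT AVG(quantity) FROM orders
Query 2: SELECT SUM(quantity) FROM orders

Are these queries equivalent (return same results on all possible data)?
No, not equivalent

Query 1 returns: [(7.0,)]
Query 2 returns: [(28,)]

Reason: AVG vs SUM give different aggregate values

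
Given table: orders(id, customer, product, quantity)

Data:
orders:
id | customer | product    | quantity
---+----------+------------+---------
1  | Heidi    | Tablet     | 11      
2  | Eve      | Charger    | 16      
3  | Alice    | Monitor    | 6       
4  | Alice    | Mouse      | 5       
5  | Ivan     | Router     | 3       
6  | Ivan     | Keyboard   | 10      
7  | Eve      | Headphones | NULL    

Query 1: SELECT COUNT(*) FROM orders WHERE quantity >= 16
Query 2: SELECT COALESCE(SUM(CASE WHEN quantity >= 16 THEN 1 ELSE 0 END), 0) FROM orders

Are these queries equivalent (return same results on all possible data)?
Yes, equivalent

Both queries return: [(1,)]

Reason: COUNT with WHERE vs conditional SUM (COALESCE handles empty-table NULL)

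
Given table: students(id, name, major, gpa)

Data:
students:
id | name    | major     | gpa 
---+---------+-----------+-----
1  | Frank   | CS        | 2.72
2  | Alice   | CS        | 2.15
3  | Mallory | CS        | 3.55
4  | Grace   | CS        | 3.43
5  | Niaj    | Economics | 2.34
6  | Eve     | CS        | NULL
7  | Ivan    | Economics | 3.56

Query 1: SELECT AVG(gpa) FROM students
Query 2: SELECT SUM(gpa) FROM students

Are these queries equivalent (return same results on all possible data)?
No, not equivalent

Query 1 returns: [(2.9583333333333335,)]
Query 2 returns: [(17.75,)]

Reason: AVG vs SUM give different aggregate values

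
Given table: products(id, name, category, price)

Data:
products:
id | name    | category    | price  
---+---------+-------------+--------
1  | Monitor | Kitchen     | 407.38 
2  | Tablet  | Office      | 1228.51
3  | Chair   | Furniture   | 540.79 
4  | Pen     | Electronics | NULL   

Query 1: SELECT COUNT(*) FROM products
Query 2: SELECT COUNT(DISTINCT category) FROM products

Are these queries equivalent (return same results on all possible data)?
No, not equivalent

Query 1 returns: [(4,)]
Query 2 returns: [(4,)]

Reason: COUNT(*) counts rows, COUNT(DISTINCT category) counts unique categorys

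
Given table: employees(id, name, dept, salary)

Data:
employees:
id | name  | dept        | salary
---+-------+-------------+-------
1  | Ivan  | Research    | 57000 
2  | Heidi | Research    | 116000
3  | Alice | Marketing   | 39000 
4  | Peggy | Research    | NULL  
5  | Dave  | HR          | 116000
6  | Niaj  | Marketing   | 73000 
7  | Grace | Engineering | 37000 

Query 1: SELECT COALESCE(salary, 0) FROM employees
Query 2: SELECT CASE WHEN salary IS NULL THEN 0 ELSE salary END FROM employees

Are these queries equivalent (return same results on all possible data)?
Yes, equivalent

Both queries return: [(0,), (37000,), (39000,), (57000,), (73000,), (116000,), (116000,)]

Reason: COALESCE vs CASE for NULL handling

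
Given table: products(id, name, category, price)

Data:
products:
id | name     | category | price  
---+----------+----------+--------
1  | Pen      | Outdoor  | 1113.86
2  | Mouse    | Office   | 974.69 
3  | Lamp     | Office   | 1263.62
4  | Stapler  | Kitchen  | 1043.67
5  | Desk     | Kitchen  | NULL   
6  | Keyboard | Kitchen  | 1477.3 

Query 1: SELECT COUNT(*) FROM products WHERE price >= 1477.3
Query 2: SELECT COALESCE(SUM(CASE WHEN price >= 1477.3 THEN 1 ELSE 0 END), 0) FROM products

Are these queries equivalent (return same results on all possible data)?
Yes, equivalent

Both queries return: [(1,)]

Reason: COUNT with WHERE vs conditional SUM (COALESCE handles empty-table NULL)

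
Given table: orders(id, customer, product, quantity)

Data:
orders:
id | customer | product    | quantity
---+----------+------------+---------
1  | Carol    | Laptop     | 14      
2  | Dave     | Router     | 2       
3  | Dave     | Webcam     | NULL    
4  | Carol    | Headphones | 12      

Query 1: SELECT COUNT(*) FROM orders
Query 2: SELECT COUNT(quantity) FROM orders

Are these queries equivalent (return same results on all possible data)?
No, not equivalent

Query 1 returns: [(4,)]
Query 2 returns: [(3,)]

Reason: COUNT(*) includes NULLs, COUNT(column) excludes them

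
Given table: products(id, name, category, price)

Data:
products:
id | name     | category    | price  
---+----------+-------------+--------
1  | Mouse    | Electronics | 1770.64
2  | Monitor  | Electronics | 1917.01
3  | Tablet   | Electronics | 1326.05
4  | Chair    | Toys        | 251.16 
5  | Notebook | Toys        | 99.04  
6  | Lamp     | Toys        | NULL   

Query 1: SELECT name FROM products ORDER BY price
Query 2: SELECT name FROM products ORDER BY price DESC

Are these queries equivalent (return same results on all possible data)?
No, not equivalent

Query 1 returns: [('Lamp',), ('Notebook',), ('Chair',), ('Tablet',), ('Mouse',), ('Monitor',)]
Query 2 returns: [('Monitor',), ('Mouse',), ('Tablet',), ('Chair',), ('Notebook',), ('Lamp',)]

Reason: ASC vs DESC gives opposite ordering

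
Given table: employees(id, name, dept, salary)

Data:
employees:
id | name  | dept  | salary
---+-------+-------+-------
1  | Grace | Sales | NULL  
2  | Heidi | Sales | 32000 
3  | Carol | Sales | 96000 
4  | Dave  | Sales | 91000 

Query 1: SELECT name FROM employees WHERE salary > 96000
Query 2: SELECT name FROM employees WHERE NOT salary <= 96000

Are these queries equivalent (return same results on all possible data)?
Yes, equivalent

Both queries return: []

Reason: Both filter salary > 96000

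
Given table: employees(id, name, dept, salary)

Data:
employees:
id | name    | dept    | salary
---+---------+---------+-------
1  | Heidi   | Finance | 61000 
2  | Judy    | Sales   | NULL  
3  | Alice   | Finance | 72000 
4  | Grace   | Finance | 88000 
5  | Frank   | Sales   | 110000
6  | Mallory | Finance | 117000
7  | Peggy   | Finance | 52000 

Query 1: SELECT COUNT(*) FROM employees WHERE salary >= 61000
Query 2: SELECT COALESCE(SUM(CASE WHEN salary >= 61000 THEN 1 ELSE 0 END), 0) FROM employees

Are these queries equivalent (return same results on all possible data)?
Yes, equivalent

Both queries return: [(5,)]

Reason: COUNT with WHERE vs conditional SUM (COALESCE handles empty-table NULL)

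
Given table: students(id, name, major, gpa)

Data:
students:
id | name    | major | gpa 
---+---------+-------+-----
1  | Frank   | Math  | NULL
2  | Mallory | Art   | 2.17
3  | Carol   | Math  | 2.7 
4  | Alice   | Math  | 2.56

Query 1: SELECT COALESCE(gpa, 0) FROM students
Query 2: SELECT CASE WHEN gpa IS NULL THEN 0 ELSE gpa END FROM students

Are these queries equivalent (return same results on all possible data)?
Yes, equivalent

Both queries return: [(0,), (2.17,), (2.56,), (2.7,)]

Reason: COALESCE vs CASE for NULL handling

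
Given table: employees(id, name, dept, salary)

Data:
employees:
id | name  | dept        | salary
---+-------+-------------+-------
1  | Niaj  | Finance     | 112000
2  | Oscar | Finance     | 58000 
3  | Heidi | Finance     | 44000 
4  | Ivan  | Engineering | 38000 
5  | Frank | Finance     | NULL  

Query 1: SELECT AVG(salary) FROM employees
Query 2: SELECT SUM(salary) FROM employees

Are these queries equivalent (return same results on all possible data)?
No, not equivalent

Query 1 returns: [(63000.0,)]
Query 2 returns: [(252000,)]

Reason: AVG vs SUM give different aggregate values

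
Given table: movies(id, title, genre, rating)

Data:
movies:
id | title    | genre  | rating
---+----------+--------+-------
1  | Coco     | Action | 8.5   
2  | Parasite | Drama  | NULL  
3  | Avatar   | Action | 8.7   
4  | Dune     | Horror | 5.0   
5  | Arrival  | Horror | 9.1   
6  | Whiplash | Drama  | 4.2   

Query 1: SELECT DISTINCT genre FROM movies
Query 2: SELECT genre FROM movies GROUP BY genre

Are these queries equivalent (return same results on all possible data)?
Yes, equivalent

Both queries return: [('Action',), ('Drama',), ('Horror',)]

Reason: Both get unique genres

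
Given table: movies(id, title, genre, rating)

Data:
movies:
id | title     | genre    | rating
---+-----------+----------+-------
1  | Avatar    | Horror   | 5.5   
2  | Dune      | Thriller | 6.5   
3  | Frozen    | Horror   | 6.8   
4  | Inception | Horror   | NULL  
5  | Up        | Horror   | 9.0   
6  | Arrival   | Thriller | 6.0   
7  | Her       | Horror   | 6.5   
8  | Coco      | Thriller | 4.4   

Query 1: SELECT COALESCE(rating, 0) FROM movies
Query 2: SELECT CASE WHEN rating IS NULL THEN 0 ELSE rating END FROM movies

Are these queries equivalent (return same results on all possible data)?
Yes, equivalent

Both queries return: [(0,), (4.4,), (5.5,), (6.0,), (6.5,), (6.5,), (6.8,), (9.0,)]

Reason: COALESCE vs CASE for NULL handling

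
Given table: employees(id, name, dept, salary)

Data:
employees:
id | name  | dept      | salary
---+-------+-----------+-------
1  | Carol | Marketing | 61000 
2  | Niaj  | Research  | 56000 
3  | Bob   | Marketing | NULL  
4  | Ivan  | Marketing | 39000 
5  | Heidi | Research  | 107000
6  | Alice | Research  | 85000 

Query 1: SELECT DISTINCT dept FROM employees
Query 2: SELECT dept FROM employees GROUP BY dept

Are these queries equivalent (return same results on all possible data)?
Yes, equivalent

Both queries return: [('Marketing',), ('Research',)]

Reason: Both get unique depts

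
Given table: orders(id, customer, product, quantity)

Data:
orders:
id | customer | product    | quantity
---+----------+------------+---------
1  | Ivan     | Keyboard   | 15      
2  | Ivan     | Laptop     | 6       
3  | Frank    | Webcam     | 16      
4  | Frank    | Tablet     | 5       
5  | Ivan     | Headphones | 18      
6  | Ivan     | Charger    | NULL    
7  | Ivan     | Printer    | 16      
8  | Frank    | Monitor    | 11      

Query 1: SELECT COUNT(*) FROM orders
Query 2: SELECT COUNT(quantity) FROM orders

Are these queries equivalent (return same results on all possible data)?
No, not equivalent

Query 1 returns: [(8,)]
Query 2 returns: [(7,)]

Reason: COUNT(*) includes NULLs, COUNT(column) excludes them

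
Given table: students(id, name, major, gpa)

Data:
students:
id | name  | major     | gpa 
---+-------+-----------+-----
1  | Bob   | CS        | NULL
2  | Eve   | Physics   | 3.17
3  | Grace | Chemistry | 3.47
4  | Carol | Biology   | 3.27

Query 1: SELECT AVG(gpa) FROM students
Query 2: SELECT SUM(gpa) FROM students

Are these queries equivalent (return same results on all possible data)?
No, not equivalent

Query 1 returns: [(3.3033333333333332,)]
Query 2 returns: [(9.91,)]

Reason: AVG vs SUM give different aggregate values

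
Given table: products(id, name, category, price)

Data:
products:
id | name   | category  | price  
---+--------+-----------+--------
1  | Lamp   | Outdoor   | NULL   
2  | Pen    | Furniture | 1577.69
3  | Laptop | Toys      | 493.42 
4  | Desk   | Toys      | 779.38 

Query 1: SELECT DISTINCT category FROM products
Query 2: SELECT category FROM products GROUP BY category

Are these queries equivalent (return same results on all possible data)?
Yes, equivalent

Both queries return: [('Furniture',), ('Outdoor',), ('Toys',)]

Reason: Both get unique categorys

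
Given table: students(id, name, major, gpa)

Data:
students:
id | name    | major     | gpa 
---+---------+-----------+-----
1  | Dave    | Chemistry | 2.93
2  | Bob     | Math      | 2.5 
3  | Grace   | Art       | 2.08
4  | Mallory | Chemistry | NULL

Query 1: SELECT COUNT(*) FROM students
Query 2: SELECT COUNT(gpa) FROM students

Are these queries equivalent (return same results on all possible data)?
No, not equivalent

Query 1 returns: [(4,)]
Query 2 returns: [(3,)]

Reason: COUNT(*) includes NULLs, COUNT(column) excludes them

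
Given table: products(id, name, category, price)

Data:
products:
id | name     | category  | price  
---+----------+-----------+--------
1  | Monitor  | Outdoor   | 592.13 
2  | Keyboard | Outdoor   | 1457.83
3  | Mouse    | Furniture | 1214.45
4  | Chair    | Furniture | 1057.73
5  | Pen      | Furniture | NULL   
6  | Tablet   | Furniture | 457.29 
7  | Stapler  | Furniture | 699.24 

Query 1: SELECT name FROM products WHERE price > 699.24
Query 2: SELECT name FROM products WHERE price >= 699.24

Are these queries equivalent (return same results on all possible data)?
No, not equivalent

Query 1 returns: [('Keyboard',), ('Mouse',), ('Chair',)]
Query 2 returns: [('Keyboard',), ('Mouse',), ('Chair',), ('Stapler',)]

Reason: > vs >= gives different results when price = 699.24 exists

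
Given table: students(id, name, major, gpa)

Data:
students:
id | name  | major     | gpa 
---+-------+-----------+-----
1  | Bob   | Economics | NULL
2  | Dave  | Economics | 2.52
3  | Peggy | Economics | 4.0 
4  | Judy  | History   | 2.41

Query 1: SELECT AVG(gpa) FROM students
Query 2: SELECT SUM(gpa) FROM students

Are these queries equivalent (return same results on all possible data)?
No, not equivalent

Query 1 returns: [(2.9766666666666666,)]
Query 2 returns: [(8.93,)]

Reason: AVG vs SUM give different aggregate values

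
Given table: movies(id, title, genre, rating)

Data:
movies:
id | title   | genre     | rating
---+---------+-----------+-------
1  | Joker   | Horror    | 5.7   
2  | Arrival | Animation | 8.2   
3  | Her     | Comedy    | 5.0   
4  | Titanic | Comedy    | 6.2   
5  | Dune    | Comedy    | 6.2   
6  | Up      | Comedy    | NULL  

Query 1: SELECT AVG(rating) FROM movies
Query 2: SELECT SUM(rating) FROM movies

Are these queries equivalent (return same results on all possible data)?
No, not equivalent

Query 1 returns: [(6.26,)]
Query 2 returns: [(31.3,)]

Reason: AVG vs SUM give different aggregate values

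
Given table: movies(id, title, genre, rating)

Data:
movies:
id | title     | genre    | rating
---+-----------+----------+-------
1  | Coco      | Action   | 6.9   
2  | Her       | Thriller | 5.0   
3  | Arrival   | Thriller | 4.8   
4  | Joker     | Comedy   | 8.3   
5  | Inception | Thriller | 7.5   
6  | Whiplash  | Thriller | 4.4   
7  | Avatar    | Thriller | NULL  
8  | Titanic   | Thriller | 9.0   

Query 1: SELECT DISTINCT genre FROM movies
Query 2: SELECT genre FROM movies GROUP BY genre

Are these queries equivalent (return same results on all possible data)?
Yes, equivalent

Both queries return: [('Action',), ('Comedy',), ('Thriller',)]

Reason: Both get unique genres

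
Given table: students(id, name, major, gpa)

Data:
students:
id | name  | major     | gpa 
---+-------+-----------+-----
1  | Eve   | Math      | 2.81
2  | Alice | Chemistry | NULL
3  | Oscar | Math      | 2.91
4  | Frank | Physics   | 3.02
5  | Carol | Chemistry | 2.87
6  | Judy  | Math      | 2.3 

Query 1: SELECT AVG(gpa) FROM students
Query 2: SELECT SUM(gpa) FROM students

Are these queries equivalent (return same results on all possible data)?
No, not equivalent

Query 1 returns: [(2.782,)]
Query 2 returns: [(13.91,)]

Reason: AVG vs SUM give different aggregate values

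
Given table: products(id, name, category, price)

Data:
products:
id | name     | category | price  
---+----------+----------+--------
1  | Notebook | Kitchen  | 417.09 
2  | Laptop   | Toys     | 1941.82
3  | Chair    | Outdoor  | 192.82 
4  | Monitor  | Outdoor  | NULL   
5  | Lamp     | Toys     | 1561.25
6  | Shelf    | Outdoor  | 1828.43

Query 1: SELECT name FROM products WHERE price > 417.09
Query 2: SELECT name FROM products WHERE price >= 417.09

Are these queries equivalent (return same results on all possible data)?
No, not equivalent

Query 1 returns: [('Laptop',), ('Lamp',), ('Shelf',)]
Query 2 returns: [('Notebook',), ('Laptop',), ('Lamp',), ('Shelf',)]

Reason: > vs >= gives different results when price = 417.09 exists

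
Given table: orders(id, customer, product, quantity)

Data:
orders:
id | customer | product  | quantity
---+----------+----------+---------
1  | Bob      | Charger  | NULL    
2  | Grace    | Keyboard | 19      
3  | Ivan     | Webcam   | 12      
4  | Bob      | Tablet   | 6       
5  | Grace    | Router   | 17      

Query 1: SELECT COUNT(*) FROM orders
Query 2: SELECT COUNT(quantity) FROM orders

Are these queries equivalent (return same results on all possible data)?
No, not equivalent

Query 1 returns: [(5,)]
Query 2 returns: [(4,)]

Reason: COUNT(*) includes NULLs, COUNT(column) excludes them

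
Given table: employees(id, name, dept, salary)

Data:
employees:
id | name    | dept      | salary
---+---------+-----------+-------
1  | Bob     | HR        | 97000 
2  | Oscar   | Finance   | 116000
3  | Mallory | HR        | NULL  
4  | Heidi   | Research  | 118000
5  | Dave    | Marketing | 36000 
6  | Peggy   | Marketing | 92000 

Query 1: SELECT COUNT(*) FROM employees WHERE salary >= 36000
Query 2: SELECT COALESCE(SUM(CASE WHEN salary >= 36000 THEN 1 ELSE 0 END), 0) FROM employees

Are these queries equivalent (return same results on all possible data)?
Yes, equivalent

Both queries return: [(5,)]

Reason: COUNT with WHERE vs conditional SUM (COALESCE handles empty-table NULL)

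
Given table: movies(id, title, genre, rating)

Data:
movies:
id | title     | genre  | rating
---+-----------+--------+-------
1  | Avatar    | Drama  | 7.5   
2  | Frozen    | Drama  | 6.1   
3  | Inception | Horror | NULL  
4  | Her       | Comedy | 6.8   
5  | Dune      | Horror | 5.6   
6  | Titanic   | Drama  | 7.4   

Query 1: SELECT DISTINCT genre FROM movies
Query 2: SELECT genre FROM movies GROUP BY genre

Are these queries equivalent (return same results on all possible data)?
Yes, equivalent

Both queries return: [('Comedy',), ('Drama',), ('Horror',)]

Reason: Both get unique genres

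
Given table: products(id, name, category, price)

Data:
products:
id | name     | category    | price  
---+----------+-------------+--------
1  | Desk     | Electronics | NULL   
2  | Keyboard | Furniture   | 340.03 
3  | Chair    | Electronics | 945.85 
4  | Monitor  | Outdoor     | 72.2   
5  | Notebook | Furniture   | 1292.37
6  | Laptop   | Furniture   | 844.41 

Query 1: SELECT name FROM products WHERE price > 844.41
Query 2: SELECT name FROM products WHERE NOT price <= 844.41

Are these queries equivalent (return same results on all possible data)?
Yes, equivalent

Both queries return: [('Chair',), ('Notebook',)]

Reason: Both filter price > 844.41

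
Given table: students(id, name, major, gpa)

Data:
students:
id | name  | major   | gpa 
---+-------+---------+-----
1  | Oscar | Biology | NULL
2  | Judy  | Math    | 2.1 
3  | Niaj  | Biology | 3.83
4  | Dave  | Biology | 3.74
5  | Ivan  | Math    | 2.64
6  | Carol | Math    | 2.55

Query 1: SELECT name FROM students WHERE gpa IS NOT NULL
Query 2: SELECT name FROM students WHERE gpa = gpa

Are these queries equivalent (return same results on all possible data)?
Yes, equivalent

Both queries return: [('Carol',), ('Dave',), ('Ivan',), ('Judy',), ('Niaj',)]

Reason: IS NOT NULL vs self-equality (both exclude NULLs)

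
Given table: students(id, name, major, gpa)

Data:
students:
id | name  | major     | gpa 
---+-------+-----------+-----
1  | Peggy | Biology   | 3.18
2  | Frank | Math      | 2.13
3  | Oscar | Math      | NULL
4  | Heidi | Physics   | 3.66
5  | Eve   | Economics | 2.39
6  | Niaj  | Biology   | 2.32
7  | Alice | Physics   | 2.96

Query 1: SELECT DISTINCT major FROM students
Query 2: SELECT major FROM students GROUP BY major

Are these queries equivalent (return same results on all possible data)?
Yes, equivalent

Both queries return: [('Biology',), ('Economics',), ('Math',), ('Physics',)]

Reason: Both get unique majors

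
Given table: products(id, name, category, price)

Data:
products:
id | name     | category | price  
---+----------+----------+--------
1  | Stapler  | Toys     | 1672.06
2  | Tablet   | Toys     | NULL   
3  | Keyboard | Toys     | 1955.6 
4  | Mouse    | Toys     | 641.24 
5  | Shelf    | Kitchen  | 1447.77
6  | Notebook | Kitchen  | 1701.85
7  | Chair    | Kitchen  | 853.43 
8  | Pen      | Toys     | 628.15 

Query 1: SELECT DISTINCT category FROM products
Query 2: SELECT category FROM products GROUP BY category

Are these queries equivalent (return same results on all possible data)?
Yes, equivalent

Both queries return: [('Kitchen',), ('Toys',)]

Reason: Both get unique categorys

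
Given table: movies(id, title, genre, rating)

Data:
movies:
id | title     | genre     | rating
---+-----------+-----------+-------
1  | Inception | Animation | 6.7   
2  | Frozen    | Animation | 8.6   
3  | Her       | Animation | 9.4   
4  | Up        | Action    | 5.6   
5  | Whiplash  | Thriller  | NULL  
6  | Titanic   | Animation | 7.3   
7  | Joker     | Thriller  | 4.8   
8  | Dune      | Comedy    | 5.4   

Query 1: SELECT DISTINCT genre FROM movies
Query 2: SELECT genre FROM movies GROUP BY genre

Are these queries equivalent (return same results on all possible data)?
Yes, equivalent

Both queries return: [('Action',), ('Animation',), ('Comedy',), ('Thriller',)]

Reason: Both get unique genres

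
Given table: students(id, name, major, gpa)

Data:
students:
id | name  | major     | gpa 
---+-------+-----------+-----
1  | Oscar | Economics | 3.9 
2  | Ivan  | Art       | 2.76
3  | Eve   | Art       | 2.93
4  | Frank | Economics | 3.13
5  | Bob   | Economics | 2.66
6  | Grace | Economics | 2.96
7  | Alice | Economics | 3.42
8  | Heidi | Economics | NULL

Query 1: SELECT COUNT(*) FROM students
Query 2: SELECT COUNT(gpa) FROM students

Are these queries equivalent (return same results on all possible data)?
No, not equivalent

Query 1 returns: [(8,)]
Query 2 returns: [(7,)]

Reason: COUNT(*) includes NULLs, COUNT(column) excludes them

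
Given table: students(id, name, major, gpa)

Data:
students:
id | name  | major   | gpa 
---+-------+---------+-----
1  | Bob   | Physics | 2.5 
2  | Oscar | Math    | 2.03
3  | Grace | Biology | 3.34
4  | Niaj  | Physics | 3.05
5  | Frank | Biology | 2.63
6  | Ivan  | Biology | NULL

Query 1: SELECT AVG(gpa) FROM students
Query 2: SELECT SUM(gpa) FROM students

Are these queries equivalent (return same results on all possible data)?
No, not equivalent

Query 1 returns: [(2.71,)]
Query 2 returns: [(13.549999999999999,)]

Reason: AVG vs SUM give different aggregate values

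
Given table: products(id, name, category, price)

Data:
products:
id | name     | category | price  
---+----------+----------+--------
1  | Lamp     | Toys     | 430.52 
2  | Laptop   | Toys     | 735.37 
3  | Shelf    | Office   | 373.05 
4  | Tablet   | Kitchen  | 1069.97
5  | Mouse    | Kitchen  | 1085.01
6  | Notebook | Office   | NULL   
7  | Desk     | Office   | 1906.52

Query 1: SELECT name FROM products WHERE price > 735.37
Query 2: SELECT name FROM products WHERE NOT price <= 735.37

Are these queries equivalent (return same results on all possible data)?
Yes, equivalent

Both queries return: [('Desk',), ('Mouse',), ('Tablet',)]

Reason: Both filter price > 735.37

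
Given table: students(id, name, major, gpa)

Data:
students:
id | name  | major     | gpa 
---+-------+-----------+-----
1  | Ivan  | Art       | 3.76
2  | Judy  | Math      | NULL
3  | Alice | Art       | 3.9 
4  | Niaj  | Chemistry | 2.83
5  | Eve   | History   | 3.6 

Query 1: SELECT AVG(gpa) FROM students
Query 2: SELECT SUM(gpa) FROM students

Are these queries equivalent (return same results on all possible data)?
No, not equivalent

Query 1 returns: [(3.5225,)]
Query 2 returns: [(14.09,)]

Reason: AVG vs SUM give different aggregate values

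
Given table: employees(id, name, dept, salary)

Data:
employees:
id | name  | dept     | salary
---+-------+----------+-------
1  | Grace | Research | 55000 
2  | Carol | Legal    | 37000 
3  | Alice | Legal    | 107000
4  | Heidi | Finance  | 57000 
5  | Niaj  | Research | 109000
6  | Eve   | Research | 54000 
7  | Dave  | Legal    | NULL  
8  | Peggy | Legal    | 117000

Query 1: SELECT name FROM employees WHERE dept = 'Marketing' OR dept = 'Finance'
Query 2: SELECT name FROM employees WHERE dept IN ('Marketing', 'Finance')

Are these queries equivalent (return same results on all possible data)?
Yes, equivalent

Both queries return: [('Heidi',)]

Reason: OR vs IN are equivalent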